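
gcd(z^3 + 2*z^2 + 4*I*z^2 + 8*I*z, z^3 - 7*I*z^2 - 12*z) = z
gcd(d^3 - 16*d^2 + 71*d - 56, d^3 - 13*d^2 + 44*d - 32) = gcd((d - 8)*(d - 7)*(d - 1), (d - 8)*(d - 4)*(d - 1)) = d^2 - 9*d + 8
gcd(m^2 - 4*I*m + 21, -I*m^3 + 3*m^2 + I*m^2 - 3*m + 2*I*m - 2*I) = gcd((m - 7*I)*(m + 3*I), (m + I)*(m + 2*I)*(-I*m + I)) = 1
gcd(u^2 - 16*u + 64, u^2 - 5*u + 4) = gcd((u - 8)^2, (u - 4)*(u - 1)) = 1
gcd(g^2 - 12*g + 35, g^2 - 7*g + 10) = g - 5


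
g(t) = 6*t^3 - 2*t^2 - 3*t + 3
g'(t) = 18*t^2 - 4*t - 3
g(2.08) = 42.10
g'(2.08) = 66.56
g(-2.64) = -113.42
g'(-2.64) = 133.01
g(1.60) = 17.66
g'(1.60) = 36.68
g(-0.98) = -1.63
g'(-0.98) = 18.21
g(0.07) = 2.78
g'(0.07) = -3.19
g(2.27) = 56.07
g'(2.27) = 80.67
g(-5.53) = -1056.25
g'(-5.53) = 569.58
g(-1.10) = -4.11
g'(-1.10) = 23.18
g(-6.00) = -1347.00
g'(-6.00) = 669.00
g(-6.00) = -1347.00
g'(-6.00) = 669.00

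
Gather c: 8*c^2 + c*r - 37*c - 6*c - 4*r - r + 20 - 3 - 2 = 8*c^2 + c*(r - 43) - 5*r + 15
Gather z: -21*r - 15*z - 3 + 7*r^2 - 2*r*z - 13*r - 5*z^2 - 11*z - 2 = 7*r^2 - 34*r - 5*z^2 + z*(-2*r - 26) - 5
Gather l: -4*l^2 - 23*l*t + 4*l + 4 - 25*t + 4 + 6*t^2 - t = -4*l^2 + l*(4 - 23*t) + 6*t^2 - 26*t + 8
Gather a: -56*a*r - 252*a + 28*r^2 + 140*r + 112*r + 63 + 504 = a*(-56*r - 252) + 28*r^2 + 252*r + 567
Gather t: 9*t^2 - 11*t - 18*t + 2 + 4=9*t^2 - 29*t + 6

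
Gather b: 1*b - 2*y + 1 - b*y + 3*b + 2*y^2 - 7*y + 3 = b*(4 - y) + 2*y^2 - 9*y + 4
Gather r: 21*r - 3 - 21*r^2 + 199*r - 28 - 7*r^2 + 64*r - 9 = -28*r^2 + 284*r - 40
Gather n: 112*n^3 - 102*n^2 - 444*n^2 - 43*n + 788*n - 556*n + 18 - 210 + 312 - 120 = 112*n^3 - 546*n^2 + 189*n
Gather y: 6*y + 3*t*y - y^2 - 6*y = 3*t*y - y^2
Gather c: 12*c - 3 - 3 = 12*c - 6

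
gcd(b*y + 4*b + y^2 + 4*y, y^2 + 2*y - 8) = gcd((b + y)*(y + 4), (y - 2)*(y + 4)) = y + 4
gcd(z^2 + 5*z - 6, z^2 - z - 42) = z + 6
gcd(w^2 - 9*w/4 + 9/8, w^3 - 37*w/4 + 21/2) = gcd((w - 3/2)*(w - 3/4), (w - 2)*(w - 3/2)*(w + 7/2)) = w - 3/2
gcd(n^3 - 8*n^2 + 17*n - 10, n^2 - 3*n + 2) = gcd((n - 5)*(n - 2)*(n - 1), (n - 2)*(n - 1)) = n^2 - 3*n + 2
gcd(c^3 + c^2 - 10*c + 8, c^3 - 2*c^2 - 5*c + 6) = c - 1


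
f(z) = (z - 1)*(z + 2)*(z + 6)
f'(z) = (z - 1)*(z + 2) + (z - 1)*(z + 6) + (z + 2)*(z + 6) = 3*z^2 + 14*z + 4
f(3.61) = 140.71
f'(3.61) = 93.64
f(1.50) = 13.12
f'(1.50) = 31.75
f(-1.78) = -2.58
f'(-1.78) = -11.41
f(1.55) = 14.74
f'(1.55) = 32.91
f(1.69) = 19.58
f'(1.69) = 36.23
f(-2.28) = 3.42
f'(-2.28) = -12.32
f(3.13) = 99.76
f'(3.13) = 77.21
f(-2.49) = 6.00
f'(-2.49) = -12.26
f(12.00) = 2772.00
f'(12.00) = 604.00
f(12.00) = 2772.00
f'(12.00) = 604.00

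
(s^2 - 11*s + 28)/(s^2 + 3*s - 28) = (s - 7)/(s + 7)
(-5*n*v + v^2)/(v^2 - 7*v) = (-5*n + v)/(v - 7)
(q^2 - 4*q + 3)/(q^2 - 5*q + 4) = (q - 3)/(q - 4)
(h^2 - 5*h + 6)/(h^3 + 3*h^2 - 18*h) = (h - 2)/(h*(h + 6))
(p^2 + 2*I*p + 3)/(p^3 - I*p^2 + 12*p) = (p - I)/(p*(p - 4*I))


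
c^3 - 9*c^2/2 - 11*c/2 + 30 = (c - 4)*(c - 3)*(c + 5/2)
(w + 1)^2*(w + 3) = w^3 + 5*w^2 + 7*w + 3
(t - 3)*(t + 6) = t^2 + 3*t - 18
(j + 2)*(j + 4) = j^2 + 6*j + 8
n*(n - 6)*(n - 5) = n^3 - 11*n^2 + 30*n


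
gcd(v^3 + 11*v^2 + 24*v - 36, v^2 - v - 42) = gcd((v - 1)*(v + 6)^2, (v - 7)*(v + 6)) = v + 6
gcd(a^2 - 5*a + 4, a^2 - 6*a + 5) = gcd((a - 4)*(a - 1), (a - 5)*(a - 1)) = a - 1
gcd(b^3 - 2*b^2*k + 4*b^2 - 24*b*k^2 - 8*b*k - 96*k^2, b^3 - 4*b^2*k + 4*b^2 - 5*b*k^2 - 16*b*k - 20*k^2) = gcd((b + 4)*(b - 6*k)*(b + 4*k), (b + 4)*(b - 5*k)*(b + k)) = b + 4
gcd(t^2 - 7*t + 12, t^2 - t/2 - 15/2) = t - 3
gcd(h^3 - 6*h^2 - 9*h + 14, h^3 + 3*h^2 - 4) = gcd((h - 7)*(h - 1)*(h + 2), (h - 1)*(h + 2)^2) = h^2 + h - 2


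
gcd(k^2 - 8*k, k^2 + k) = k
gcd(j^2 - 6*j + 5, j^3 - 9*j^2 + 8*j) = j - 1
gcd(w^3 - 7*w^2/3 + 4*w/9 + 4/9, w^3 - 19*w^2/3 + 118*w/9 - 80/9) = w - 2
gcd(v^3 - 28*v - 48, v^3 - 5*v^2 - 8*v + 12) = v^2 - 4*v - 12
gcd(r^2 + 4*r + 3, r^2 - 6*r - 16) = 1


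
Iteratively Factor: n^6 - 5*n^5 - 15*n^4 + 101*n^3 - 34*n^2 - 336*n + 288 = (n - 4)*(n^5 - n^4 - 19*n^3 + 25*n^2 + 66*n - 72) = (n - 4)*(n - 3)*(n^4 + 2*n^3 - 13*n^2 - 14*n + 24) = (n - 4)*(n - 3)*(n - 1)*(n^3 + 3*n^2 - 10*n - 24) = (n - 4)*(n - 3)^2*(n - 1)*(n^2 + 6*n + 8) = (n - 4)*(n - 3)^2*(n - 1)*(n + 4)*(n + 2)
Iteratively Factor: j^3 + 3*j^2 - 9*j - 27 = (j - 3)*(j^2 + 6*j + 9) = (j - 3)*(j + 3)*(j + 3)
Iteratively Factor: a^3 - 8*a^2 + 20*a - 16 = (a - 2)*(a^2 - 6*a + 8) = (a - 4)*(a - 2)*(a - 2)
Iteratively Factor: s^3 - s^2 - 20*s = (s - 5)*(s^2 + 4*s) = s*(s - 5)*(s + 4)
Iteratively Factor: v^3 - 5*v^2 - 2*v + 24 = (v + 2)*(v^2 - 7*v + 12) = (v - 3)*(v + 2)*(v - 4)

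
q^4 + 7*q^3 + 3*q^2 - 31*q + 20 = (q - 1)^2*(q + 4)*(q + 5)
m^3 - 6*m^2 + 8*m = m*(m - 4)*(m - 2)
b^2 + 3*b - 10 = (b - 2)*(b + 5)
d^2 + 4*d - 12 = (d - 2)*(d + 6)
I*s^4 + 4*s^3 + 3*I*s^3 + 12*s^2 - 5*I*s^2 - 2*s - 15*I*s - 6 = (s + 3)*(s - 2*I)*(s - I)*(I*s + 1)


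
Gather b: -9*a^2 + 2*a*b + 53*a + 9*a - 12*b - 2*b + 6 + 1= -9*a^2 + 62*a + b*(2*a - 14) + 7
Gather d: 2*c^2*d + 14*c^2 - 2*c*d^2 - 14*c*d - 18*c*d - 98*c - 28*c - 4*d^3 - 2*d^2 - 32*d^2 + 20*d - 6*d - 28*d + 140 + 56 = 14*c^2 - 126*c - 4*d^3 + d^2*(-2*c - 34) + d*(2*c^2 - 32*c - 14) + 196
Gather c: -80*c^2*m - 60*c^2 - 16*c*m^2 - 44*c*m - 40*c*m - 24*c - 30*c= c^2*(-80*m - 60) + c*(-16*m^2 - 84*m - 54)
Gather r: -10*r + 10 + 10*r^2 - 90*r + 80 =10*r^2 - 100*r + 90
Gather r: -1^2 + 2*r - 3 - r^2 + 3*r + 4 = -r^2 + 5*r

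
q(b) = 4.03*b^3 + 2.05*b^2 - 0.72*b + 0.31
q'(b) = 12.09*b^2 + 4.1*b - 0.72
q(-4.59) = -342.91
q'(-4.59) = 235.17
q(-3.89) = -203.09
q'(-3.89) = 166.28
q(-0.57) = 0.64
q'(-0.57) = 0.87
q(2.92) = 116.02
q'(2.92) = 114.34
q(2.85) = 108.20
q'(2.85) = 109.17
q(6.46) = 1167.64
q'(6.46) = 530.30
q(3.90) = 267.74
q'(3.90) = 199.16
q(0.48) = 0.88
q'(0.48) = 4.03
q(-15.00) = -13128.89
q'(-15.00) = 2658.03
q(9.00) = 3097.75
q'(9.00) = 1015.47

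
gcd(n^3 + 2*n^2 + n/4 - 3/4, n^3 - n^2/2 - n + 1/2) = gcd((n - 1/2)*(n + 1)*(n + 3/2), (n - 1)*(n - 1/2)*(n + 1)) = n^2 + n/2 - 1/2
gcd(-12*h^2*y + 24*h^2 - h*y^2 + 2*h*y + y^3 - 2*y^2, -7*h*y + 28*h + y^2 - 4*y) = 1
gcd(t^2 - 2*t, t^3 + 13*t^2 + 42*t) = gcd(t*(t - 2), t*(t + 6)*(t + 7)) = t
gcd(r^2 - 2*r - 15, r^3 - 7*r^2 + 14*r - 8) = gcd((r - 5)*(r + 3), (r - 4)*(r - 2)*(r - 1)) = 1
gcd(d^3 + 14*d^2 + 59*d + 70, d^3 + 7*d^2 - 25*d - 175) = d^2 + 12*d + 35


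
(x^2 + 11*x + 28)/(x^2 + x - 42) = (x + 4)/(x - 6)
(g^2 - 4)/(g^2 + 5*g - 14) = (g + 2)/(g + 7)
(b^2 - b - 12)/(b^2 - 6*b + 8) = (b + 3)/(b - 2)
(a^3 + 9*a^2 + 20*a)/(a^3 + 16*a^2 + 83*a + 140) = a/(a + 7)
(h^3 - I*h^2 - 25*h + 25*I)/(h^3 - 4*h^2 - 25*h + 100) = (h - I)/(h - 4)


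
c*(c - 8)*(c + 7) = c^3 - c^2 - 56*c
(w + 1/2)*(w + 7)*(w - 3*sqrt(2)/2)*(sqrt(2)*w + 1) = sqrt(2)*w^4 - 2*w^3 + 15*sqrt(2)*w^3/2 - 15*w^2 + 2*sqrt(2)*w^2 - 45*sqrt(2)*w/4 - 7*w - 21*sqrt(2)/4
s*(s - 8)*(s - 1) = s^3 - 9*s^2 + 8*s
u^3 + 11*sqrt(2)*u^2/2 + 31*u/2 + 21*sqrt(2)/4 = (u + sqrt(2)/2)*(u + 3*sqrt(2)/2)*(u + 7*sqrt(2)/2)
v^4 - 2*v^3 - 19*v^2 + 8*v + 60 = (v - 5)*(v - 2)*(v + 2)*(v + 3)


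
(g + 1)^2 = g^2 + 2*g + 1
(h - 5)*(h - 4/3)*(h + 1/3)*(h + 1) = h^4 - 5*h^3 - 13*h^2/9 + 61*h/9 + 20/9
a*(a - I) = a^2 - I*a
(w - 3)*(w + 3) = w^2 - 9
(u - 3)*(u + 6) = u^2 + 3*u - 18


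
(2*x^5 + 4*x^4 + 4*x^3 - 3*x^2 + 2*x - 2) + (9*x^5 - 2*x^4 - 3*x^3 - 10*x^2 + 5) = 11*x^5 + 2*x^4 + x^3 - 13*x^2 + 2*x + 3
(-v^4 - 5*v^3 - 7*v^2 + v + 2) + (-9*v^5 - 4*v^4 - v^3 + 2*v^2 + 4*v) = -9*v^5 - 5*v^4 - 6*v^3 - 5*v^2 + 5*v + 2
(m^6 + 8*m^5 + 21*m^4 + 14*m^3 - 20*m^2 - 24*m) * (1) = m^6 + 8*m^5 + 21*m^4 + 14*m^3 - 20*m^2 - 24*m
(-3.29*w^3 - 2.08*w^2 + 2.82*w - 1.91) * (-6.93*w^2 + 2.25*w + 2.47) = 22.7997*w^5 + 7.0119*w^4 - 32.3489*w^3 + 14.4437*w^2 + 2.6679*w - 4.7177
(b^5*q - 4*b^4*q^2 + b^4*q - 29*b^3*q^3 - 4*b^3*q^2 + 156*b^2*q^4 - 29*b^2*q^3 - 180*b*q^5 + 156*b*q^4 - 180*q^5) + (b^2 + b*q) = b^5*q - 4*b^4*q^2 + b^4*q - 29*b^3*q^3 - 4*b^3*q^2 + 156*b^2*q^4 - 29*b^2*q^3 + b^2 - 180*b*q^5 + 156*b*q^4 + b*q - 180*q^5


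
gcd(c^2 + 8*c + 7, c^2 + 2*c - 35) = c + 7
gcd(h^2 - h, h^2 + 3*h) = h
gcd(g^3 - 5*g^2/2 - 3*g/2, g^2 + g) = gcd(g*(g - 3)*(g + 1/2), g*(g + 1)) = g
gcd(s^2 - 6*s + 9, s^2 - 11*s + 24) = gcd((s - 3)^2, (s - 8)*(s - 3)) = s - 3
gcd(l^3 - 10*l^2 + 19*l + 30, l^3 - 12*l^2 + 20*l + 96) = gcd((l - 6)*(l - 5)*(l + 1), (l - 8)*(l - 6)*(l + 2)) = l - 6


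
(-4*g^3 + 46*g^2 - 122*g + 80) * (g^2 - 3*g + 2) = -4*g^5 + 58*g^4 - 268*g^3 + 538*g^2 - 484*g + 160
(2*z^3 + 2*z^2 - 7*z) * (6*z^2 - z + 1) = 12*z^5 + 10*z^4 - 42*z^3 + 9*z^2 - 7*z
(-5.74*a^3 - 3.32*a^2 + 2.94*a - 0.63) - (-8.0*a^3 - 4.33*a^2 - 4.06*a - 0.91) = 2.26*a^3 + 1.01*a^2 + 7.0*a + 0.28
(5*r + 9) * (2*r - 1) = 10*r^2 + 13*r - 9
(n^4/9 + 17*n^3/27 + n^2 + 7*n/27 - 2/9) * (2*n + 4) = 2*n^5/9 + 46*n^4/27 + 122*n^3/27 + 122*n^2/27 + 16*n/27 - 8/9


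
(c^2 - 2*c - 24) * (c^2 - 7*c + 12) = c^4 - 9*c^3 + 2*c^2 + 144*c - 288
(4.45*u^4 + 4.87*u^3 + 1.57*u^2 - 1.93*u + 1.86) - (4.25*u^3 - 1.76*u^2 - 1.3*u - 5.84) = 4.45*u^4 + 0.62*u^3 + 3.33*u^2 - 0.63*u + 7.7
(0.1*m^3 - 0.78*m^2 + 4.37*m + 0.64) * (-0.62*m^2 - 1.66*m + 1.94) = -0.062*m^5 + 0.3176*m^4 - 1.2206*m^3 - 9.1642*m^2 + 7.4154*m + 1.2416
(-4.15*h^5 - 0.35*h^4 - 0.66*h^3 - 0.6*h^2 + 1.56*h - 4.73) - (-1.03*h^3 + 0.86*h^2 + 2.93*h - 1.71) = -4.15*h^5 - 0.35*h^4 + 0.37*h^3 - 1.46*h^2 - 1.37*h - 3.02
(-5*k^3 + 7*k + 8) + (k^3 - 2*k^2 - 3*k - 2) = -4*k^3 - 2*k^2 + 4*k + 6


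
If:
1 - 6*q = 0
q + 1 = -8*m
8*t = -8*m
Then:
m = -7/48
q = 1/6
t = 7/48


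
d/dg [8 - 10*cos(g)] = 10*sin(g)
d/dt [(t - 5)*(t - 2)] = 2*t - 7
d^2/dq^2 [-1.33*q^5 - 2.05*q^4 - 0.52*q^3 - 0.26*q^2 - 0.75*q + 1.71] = -26.6*q^3 - 24.6*q^2 - 3.12*q - 0.52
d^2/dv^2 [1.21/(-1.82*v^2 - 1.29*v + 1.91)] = (8.016008*v^2 + 5.681676*v - 1.21*(3.64*v + 1.29)*(7.28*v + 2.58) - 8.412404)/(1.82*v^2 + 1.29*v - 1.91)^3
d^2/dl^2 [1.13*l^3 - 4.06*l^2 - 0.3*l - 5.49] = 6.78*l - 8.12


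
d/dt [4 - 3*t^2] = -6*t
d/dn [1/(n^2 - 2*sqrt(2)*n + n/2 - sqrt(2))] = 2*(-4*n - 1 + 4*sqrt(2))/(2*n^2 - 4*sqrt(2)*n + n - 2*sqrt(2))^2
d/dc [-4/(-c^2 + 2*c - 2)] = 8*(1 - c)/(c^2 - 2*c + 2)^2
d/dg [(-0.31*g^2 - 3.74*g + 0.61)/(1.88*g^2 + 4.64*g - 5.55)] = (5.5928*g^2 + 1.1474*g + 17.9266)/(3.5344*g^4 + 17.4464*g^3 + 0.6616*g^2 - 51.504*g + 30.8025)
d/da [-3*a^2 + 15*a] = 15 - 6*a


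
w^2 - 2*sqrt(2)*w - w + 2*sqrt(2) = (w - 1)*(w - 2*sqrt(2))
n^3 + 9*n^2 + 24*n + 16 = (n + 1)*(n + 4)^2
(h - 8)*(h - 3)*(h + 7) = h^3 - 4*h^2 - 53*h + 168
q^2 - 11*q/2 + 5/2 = (q - 5)*(q - 1/2)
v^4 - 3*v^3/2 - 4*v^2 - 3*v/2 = v*(v - 3)*(v + 1/2)*(v + 1)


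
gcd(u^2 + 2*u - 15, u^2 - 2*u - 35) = u + 5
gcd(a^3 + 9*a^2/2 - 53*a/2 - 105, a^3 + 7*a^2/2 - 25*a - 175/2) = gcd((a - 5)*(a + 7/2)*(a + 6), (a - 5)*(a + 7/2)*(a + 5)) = a^2 - 3*a/2 - 35/2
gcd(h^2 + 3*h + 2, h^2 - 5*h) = 1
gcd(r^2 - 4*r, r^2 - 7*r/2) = r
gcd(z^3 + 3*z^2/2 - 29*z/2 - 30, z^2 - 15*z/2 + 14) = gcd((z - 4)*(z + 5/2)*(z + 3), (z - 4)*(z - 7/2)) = z - 4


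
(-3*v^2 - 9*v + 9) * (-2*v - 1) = 6*v^3 + 21*v^2 - 9*v - 9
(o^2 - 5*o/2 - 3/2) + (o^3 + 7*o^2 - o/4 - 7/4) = o^3 + 8*o^2 - 11*o/4 - 13/4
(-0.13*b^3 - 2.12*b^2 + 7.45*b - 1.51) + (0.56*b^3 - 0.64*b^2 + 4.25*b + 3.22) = 0.43*b^3 - 2.76*b^2 + 11.7*b + 1.71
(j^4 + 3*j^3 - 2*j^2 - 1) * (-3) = -3*j^4 - 9*j^3 + 6*j^2 + 3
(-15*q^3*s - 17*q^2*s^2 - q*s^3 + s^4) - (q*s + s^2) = -15*q^3*s - 17*q^2*s^2 - q*s^3 - q*s + s^4 - s^2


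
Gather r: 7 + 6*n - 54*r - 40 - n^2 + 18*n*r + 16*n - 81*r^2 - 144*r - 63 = -n^2 + 22*n - 81*r^2 + r*(18*n - 198) - 96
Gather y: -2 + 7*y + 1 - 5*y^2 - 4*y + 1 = -5*y^2 + 3*y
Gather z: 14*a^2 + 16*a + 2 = 14*a^2 + 16*a + 2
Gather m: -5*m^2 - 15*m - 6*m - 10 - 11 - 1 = -5*m^2 - 21*m - 22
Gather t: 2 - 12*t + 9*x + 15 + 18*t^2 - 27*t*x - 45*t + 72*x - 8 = 18*t^2 + t*(-27*x - 57) + 81*x + 9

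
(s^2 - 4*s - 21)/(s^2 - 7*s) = (s + 3)/s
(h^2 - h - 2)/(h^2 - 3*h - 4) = (h - 2)/(h - 4)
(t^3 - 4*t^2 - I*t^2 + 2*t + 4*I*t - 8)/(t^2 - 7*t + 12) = (t^2 - I*t + 2)/(t - 3)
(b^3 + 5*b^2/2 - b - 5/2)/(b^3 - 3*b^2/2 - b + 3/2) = (2*b + 5)/(2*b - 3)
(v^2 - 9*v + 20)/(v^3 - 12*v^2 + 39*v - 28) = (v - 5)/(v^2 - 8*v + 7)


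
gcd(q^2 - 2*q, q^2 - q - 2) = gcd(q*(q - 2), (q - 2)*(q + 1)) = q - 2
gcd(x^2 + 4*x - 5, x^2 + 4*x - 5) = x^2 + 4*x - 5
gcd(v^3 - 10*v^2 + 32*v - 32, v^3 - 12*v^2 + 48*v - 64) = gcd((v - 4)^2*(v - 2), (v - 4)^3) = v^2 - 8*v + 16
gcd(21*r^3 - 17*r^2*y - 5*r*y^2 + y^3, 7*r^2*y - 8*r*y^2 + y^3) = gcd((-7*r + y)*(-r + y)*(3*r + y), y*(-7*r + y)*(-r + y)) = 7*r^2 - 8*r*y + y^2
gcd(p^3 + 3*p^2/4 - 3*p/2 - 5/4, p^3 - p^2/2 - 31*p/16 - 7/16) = p + 1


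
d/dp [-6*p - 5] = -6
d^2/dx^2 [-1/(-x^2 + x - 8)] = 2*(-x^2 + x + (2*x - 1)^2 - 8)/(x^2 - x + 8)^3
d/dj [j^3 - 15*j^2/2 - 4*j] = 3*j^2 - 15*j - 4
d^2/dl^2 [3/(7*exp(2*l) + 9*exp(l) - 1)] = 3*(2*(14*exp(l) + 9)^2*exp(l) - (28*exp(l) + 9)*(7*exp(2*l) + 9*exp(l) - 1))*exp(l)/(7*exp(2*l) + 9*exp(l) - 1)^3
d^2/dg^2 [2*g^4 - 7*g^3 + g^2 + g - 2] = 24*g^2 - 42*g + 2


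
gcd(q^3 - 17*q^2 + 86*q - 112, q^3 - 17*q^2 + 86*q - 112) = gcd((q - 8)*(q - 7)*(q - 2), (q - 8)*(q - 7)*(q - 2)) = q^3 - 17*q^2 + 86*q - 112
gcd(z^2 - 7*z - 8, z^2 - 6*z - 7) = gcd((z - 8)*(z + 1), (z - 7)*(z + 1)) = z + 1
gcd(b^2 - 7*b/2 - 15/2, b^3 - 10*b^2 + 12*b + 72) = 1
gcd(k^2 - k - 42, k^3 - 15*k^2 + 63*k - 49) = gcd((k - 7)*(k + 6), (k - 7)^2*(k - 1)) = k - 7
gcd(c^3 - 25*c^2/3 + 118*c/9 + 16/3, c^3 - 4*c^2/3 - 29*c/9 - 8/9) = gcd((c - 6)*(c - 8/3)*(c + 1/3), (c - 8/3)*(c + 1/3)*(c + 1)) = c^2 - 7*c/3 - 8/9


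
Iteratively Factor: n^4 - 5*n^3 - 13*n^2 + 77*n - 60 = (n - 3)*(n^3 - 2*n^2 - 19*n + 20) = (n - 3)*(n + 4)*(n^2 - 6*n + 5) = (n - 3)*(n - 1)*(n + 4)*(n - 5)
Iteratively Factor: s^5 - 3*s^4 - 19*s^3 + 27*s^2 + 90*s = (s + 3)*(s^4 - 6*s^3 - s^2 + 30*s) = (s + 2)*(s + 3)*(s^3 - 8*s^2 + 15*s) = (s - 5)*(s + 2)*(s + 3)*(s^2 - 3*s) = (s - 5)*(s - 3)*(s + 2)*(s + 3)*(s)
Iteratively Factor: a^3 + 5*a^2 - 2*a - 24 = (a + 3)*(a^2 + 2*a - 8) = (a + 3)*(a + 4)*(a - 2)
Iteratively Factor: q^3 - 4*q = (q)*(q^2 - 4) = q*(q + 2)*(q - 2)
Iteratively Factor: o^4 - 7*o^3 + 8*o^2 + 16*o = (o)*(o^3 - 7*o^2 + 8*o + 16) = o*(o + 1)*(o^2 - 8*o + 16) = o*(o - 4)*(o + 1)*(o - 4)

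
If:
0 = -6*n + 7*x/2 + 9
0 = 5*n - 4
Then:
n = 4/5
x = -6/5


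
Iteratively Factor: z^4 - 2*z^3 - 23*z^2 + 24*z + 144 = (z - 4)*(z^3 + 2*z^2 - 15*z - 36) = (z - 4)*(z + 3)*(z^2 - z - 12) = (z - 4)*(z + 3)^2*(z - 4)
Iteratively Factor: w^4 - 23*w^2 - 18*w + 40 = (w - 1)*(w^3 + w^2 - 22*w - 40) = (w - 5)*(w - 1)*(w^2 + 6*w + 8) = (w - 5)*(w - 1)*(w + 2)*(w + 4)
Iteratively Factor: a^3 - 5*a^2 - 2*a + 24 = (a - 4)*(a^2 - a - 6) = (a - 4)*(a + 2)*(a - 3)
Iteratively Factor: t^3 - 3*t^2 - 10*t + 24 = (t - 2)*(t^2 - t - 12) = (t - 2)*(t + 3)*(t - 4)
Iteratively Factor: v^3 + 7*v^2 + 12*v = (v)*(v^2 + 7*v + 12) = v*(v + 4)*(v + 3)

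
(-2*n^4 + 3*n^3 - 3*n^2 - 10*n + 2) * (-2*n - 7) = 4*n^5 + 8*n^4 - 15*n^3 + 41*n^2 + 66*n - 14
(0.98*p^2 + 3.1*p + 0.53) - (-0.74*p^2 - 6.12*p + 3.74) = 1.72*p^2 + 9.22*p - 3.21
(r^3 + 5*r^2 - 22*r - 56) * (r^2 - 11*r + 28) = r^5 - 6*r^4 - 49*r^3 + 326*r^2 - 1568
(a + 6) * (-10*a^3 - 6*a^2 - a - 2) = -10*a^4 - 66*a^3 - 37*a^2 - 8*a - 12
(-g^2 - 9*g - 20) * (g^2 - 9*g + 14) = -g^4 + 47*g^2 + 54*g - 280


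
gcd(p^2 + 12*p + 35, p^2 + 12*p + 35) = p^2 + 12*p + 35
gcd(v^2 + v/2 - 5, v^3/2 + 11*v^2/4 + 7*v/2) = 1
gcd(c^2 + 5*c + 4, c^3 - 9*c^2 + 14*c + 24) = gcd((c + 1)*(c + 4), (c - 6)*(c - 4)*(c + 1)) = c + 1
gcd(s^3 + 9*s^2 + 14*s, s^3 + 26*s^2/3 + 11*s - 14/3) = s^2 + 9*s + 14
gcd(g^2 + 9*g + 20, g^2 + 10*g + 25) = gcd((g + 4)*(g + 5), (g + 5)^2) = g + 5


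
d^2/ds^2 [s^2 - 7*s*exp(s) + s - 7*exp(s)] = -7*s*exp(s) - 21*exp(s) + 2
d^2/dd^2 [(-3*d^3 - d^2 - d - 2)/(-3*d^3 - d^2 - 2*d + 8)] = 2*(-27*d^5 + 531*d^4 + 245*d^3 + 66*d^2 + 756*d + 104)/(27*d^9 + 27*d^8 + 63*d^7 - 179*d^6 - 102*d^5 - 300*d^4 + 488*d^3 + 96*d^2 + 384*d - 512)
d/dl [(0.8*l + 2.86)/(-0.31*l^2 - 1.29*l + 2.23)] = (0.248*l^2 + 1.7732*l + 5.4734)/(0.0961*l^4 + 0.7998*l^3 + 0.2815*l^2 - 5.7534*l + 4.9729)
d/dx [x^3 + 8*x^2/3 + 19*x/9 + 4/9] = 3*x^2 + 16*x/3 + 19/9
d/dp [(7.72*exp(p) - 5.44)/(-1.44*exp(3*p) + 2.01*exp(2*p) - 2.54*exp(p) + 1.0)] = (22.2336*exp(3*p) - 39.018*exp(2*p) + 21.8688*exp(p) - 6.0976)*exp(p)/(2.0736*exp(6*p) - 5.7888*exp(5*p) + 11.3553*exp(4*p) - 13.0908*exp(3*p) + 10.4716*exp(2*p) - 5.08*exp(p) + 1.0)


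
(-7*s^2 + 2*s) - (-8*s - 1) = -7*s^2 + 10*s + 1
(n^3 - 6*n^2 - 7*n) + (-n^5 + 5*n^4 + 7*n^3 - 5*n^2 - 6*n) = -n^5 + 5*n^4 + 8*n^3 - 11*n^2 - 13*n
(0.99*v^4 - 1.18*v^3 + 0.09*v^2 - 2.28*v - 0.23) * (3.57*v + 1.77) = 3.5343*v^5 - 2.4603*v^4 - 1.7673*v^3 - 7.9803*v^2 - 4.8567*v - 0.4071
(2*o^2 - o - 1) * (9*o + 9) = 18*o^3 + 9*o^2 - 18*o - 9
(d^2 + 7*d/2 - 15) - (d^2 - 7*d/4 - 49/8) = 21*d/4 - 71/8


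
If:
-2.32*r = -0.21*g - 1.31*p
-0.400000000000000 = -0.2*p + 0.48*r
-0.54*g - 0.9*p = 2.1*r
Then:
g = -21.52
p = 7.53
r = 2.31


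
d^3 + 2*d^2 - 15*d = d*(d - 3)*(d + 5)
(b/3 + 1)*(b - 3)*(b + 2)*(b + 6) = b^4/3 + 8*b^3/3 + b^2 - 24*b - 36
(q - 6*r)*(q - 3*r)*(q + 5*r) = q^3 - 4*q^2*r - 27*q*r^2 + 90*r^3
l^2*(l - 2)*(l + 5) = l^4 + 3*l^3 - 10*l^2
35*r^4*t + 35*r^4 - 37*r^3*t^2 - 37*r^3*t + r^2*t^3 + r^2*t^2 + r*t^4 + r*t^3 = (-5*r + t)*(-r + t)*(7*r + t)*(r*t + r)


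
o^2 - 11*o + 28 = (o - 7)*(o - 4)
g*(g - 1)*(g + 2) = g^3 + g^2 - 2*g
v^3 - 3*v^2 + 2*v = v*(v - 2)*(v - 1)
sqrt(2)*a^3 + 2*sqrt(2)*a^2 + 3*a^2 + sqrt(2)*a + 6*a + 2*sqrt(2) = (a + 2)*(a + sqrt(2))*(sqrt(2)*a + 1)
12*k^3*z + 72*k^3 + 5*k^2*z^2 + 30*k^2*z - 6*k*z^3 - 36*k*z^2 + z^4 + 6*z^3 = (-4*k + z)*(-3*k + z)*(k + z)*(z + 6)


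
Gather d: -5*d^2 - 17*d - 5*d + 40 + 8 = -5*d^2 - 22*d + 48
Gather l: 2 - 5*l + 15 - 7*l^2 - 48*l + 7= -7*l^2 - 53*l + 24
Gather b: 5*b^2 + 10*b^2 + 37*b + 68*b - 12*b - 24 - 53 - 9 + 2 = 15*b^2 + 93*b - 84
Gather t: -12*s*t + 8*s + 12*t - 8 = 8*s + t*(12 - 12*s) - 8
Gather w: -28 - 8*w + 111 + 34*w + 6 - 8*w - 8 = 18*w + 81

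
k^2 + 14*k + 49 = (k + 7)^2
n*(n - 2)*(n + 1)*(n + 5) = n^4 + 4*n^3 - 7*n^2 - 10*n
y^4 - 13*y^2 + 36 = (y - 3)*(y - 2)*(y + 2)*(y + 3)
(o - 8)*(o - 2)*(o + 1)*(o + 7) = o^4 - 2*o^3 - 57*o^2 + 58*o + 112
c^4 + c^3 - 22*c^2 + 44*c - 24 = (c - 2)^2*(c - 1)*(c + 6)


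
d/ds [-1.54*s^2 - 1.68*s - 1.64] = -3.08*s - 1.68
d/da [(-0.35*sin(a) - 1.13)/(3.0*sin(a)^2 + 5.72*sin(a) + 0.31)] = (1.05*sin(a)^2 + 6.78*sin(a) + 6.3551)*cos(a)/(9.0*sin(a)^4 + 34.32*sin(a)^3 + 34.5784*sin(a)^2 + 3.5464*sin(a) + 0.0961)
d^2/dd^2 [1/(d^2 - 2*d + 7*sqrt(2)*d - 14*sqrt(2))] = 2*(-d^2 - 7*sqrt(2)*d + 2*d + (2*d - 2 + 7*sqrt(2))^2 + 14*sqrt(2))/(d^2 - 2*d + 7*sqrt(2)*d - 14*sqrt(2))^3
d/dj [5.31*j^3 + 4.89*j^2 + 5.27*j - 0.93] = 15.93*j^2 + 9.78*j + 5.27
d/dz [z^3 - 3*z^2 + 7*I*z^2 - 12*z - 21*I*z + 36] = 3*z^2 + z*(-6 + 14*I) - 12 - 21*I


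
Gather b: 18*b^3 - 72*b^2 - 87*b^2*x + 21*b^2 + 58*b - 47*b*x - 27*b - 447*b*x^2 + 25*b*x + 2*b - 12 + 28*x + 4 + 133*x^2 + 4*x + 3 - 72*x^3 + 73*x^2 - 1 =18*b^3 + b^2*(-87*x - 51) + b*(-447*x^2 - 22*x + 33) - 72*x^3 + 206*x^2 + 32*x - 6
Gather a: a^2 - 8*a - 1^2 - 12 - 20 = a^2 - 8*a - 33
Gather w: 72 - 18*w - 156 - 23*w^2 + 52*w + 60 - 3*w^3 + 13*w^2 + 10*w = -3*w^3 - 10*w^2 + 44*w - 24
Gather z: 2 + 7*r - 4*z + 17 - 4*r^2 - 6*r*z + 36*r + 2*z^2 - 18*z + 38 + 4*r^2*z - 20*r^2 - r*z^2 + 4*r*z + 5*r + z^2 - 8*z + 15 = -24*r^2 + 48*r + z^2*(3 - r) + z*(4*r^2 - 2*r - 30) + 72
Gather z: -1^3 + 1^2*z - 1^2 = z - 2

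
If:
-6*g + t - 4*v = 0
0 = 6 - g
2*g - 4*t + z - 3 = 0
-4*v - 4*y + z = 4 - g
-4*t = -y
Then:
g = 6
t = 29/13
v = -439/52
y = 116/13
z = -1/13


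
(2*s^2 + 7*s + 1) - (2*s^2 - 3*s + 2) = 10*s - 1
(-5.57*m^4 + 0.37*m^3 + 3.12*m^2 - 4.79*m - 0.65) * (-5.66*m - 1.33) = 31.5262*m^5 + 5.3139*m^4 - 18.1513*m^3 + 22.9618*m^2 + 10.0497*m + 0.8645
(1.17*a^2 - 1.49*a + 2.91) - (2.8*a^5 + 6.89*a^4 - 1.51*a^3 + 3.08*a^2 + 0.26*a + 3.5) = -2.8*a^5 - 6.89*a^4 + 1.51*a^3 - 1.91*a^2 - 1.75*a - 0.59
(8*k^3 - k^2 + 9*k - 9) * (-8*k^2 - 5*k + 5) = -64*k^5 - 32*k^4 - 27*k^3 + 22*k^2 + 90*k - 45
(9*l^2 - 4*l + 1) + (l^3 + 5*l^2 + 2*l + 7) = l^3 + 14*l^2 - 2*l + 8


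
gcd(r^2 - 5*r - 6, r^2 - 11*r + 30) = r - 6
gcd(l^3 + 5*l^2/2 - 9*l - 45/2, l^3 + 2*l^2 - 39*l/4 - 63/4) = l - 3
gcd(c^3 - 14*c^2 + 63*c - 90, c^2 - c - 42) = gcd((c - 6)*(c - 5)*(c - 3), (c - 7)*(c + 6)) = 1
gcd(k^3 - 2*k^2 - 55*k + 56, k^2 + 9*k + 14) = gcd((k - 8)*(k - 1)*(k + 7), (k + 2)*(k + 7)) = k + 7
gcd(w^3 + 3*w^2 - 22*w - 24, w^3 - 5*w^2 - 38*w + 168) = w^2 + 2*w - 24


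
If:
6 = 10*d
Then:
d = 3/5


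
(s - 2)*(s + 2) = s^2 - 4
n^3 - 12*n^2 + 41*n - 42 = (n - 7)*(n - 3)*(n - 2)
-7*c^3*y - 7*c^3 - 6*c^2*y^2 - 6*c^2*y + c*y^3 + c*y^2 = (-7*c + y)*(c + y)*(c*y + c)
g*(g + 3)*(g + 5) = g^3 + 8*g^2 + 15*g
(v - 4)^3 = v^3 - 12*v^2 + 48*v - 64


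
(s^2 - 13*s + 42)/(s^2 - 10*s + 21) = (s - 6)/(s - 3)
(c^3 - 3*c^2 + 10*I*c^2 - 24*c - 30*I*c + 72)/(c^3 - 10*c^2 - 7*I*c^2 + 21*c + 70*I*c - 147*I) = (c^2 + 10*I*c - 24)/(c^2 - 7*c*(1 + I) + 49*I)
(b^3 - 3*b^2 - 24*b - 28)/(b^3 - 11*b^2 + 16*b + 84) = (b + 2)/(b - 6)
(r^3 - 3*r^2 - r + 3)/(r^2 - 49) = (r^3 - 3*r^2 - r + 3)/(r^2 - 49)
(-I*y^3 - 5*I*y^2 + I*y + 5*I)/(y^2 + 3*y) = I*(-y^3 - 5*y^2 + y + 5)/(y*(y + 3))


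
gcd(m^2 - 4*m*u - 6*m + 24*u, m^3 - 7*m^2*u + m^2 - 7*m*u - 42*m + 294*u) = m - 6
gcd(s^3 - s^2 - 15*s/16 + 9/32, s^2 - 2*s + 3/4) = s - 3/2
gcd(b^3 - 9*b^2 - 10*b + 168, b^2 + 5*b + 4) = b + 4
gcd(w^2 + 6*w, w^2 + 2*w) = w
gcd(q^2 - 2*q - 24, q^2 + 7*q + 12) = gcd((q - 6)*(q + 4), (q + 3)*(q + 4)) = q + 4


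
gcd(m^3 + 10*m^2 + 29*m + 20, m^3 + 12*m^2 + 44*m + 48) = m + 4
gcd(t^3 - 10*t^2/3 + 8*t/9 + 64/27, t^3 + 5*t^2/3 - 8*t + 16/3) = t - 4/3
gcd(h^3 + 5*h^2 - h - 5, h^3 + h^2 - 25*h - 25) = h^2 + 6*h + 5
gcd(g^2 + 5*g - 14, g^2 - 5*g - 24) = 1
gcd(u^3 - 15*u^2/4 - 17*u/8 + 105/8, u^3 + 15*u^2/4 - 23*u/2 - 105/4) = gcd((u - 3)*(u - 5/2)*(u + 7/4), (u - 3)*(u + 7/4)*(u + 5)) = u^2 - 5*u/4 - 21/4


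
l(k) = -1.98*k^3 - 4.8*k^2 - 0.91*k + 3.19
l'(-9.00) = -395.65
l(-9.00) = 1066.00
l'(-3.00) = -25.57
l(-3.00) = 16.18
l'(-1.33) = 1.35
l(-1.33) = 0.57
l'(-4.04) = -59.08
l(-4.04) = 59.08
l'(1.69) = -34.10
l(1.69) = -21.61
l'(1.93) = -41.56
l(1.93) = -30.68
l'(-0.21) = 0.84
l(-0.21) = 3.19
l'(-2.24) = -9.21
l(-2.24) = 3.40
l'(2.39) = -57.78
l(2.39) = -53.43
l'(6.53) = -316.88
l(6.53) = -758.75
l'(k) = -5.94*k^2 - 9.6*k - 0.91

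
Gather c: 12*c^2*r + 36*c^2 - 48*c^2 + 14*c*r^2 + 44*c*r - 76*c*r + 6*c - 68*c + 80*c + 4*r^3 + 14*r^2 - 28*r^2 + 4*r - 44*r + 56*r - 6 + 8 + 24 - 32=c^2*(12*r - 12) + c*(14*r^2 - 32*r + 18) + 4*r^3 - 14*r^2 + 16*r - 6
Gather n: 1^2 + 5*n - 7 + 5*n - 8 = 10*n - 14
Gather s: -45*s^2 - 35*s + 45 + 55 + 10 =-45*s^2 - 35*s + 110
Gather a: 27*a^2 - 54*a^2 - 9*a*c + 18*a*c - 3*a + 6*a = -27*a^2 + a*(9*c + 3)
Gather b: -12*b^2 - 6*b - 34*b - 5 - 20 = -12*b^2 - 40*b - 25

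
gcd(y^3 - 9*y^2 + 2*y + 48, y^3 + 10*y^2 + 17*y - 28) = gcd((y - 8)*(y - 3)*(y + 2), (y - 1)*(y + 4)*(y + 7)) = 1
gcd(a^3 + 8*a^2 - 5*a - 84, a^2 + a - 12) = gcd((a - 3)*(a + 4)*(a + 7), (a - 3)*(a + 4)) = a^2 + a - 12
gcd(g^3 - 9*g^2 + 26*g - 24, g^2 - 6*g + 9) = g - 3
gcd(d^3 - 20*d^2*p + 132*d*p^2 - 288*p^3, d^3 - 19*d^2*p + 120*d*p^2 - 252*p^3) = d^2 - 12*d*p + 36*p^2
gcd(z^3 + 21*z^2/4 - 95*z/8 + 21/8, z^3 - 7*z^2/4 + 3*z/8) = z^2 - 7*z/4 + 3/8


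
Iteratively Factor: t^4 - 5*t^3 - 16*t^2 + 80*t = (t + 4)*(t^3 - 9*t^2 + 20*t) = (t - 4)*(t + 4)*(t^2 - 5*t) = (t - 5)*(t - 4)*(t + 4)*(t)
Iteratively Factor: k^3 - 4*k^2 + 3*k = (k - 3)*(k^2 - k) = k*(k - 3)*(k - 1)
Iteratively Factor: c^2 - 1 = (c - 1)*(c + 1)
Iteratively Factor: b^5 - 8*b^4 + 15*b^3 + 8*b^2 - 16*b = (b - 1)*(b^4 - 7*b^3 + 8*b^2 + 16*b) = (b - 4)*(b - 1)*(b^3 - 3*b^2 - 4*b) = (b - 4)^2*(b - 1)*(b^2 + b) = b*(b - 4)^2*(b - 1)*(b + 1)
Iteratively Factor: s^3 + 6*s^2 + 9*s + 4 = (s + 1)*(s^2 + 5*s + 4) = (s + 1)^2*(s + 4)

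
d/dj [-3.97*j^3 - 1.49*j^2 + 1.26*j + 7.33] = -11.91*j^2 - 2.98*j + 1.26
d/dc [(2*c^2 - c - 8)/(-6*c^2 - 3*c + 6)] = 2*(-2*c^2 - 12*c - 5)/(3*(4*c^4 + 4*c^3 - 7*c^2 - 4*c + 4))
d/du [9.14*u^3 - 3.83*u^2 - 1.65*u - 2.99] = 27.42*u^2 - 7.66*u - 1.65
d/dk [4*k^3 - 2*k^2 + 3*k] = 12*k^2 - 4*k + 3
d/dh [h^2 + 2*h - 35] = 2*h + 2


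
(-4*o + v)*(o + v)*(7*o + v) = -28*o^3 - 25*o^2*v + 4*o*v^2 + v^3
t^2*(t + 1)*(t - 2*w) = t^4 - 2*t^3*w + t^3 - 2*t^2*w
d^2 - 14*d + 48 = (d - 8)*(d - 6)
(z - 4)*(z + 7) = z^2 + 3*z - 28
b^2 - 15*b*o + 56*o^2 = (b - 8*o)*(b - 7*o)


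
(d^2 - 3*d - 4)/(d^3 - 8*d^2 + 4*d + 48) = (d + 1)/(d^2 - 4*d - 12)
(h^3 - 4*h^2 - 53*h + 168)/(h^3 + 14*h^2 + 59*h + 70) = (h^2 - 11*h + 24)/(h^2 + 7*h + 10)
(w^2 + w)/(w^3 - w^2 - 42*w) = (w + 1)/(w^2 - w - 42)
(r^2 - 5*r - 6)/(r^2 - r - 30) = (r + 1)/(r + 5)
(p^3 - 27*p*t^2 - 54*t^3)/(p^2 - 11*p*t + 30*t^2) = (p^2 + 6*p*t + 9*t^2)/(p - 5*t)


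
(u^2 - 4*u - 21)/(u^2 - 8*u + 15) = (u^2 - 4*u - 21)/(u^2 - 8*u + 15)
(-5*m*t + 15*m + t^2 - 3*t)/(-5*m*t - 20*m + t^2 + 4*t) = (t - 3)/(t + 4)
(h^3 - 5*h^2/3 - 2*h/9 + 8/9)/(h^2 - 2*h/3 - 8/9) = h - 1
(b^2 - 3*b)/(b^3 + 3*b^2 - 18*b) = 1/(b + 6)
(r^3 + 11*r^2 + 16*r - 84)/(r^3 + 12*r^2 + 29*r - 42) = (r - 2)/(r - 1)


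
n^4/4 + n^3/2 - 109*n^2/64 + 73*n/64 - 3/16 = (n/4 + 1)*(n - 1)*(n - 3/4)*(n - 1/4)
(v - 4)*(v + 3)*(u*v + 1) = u*v^3 - u*v^2 - 12*u*v + v^2 - v - 12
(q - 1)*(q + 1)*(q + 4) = q^3 + 4*q^2 - q - 4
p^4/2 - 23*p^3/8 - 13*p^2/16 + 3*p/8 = p*(p/2 + 1/4)*(p - 6)*(p - 1/4)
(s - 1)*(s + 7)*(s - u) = s^3 - s^2*u + 6*s^2 - 6*s*u - 7*s + 7*u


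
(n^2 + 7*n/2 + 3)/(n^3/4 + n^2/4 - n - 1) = 2*(2*n + 3)/(n^2 - n - 2)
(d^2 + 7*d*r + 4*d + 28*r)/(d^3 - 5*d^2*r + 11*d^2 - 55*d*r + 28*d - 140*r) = (-d - 7*r)/(-d^2 + 5*d*r - 7*d + 35*r)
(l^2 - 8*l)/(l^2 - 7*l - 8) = l/(l + 1)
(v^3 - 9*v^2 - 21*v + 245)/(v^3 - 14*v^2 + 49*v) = (v + 5)/v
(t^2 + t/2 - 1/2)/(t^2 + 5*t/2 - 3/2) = (t + 1)/(t + 3)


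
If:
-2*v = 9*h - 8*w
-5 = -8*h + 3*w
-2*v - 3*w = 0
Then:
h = 55/61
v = -135/122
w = 45/61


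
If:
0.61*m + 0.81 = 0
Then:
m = -1.33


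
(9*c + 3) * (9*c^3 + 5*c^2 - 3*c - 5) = 81*c^4 + 72*c^3 - 12*c^2 - 54*c - 15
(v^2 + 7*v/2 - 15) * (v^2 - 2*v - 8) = v^4 + 3*v^3/2 - 30*v^2 + 2*v + 120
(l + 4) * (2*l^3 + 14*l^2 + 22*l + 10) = 2*l^4 + 22*l^3 + 78*l^2 + 98*l + 40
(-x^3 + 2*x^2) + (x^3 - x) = 2*x^2 - x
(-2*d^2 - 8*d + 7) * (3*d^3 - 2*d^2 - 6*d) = -6*d^5 - 20*d^4 + 49*d^3 + 34*d^2 - 42*d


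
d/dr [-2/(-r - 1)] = -2/(r + 1)^2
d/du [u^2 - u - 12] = 2*u - 1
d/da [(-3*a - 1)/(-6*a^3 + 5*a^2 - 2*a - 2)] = (-36*a^3 - 3*a^2 + 10*a + 4)/(36*a^6 - 60*a^5 + 49*a^4 + 4*a^3 - 16*a^2 + 8*a + 4)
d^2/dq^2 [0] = 0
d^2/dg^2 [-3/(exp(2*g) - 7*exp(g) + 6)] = 3*(-2*(2*exp(g) - 7)^2*exp(g) + (4*exp(g) - 7)*(exp(2*g) - 7*exp(g) + 6))*exp(g)/(exp(2*g) - 7*exp(g) + 6)^3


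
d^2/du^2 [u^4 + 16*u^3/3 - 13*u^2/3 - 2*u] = 12*u^2 + 32*u - 26/3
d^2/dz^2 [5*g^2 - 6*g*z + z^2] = 2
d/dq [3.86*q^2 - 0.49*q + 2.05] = 7.72*q - 0.49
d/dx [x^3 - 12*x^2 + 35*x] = 3*x^2 - 24*x + 35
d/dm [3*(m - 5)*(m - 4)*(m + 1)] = 9*m^2 - 48*m + 33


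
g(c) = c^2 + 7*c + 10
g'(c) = 2*c + 7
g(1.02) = 18.18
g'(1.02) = 9.04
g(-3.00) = -2.00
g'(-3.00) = 1.00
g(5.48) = 78.39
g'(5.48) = 17.96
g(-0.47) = 6.93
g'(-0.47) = 6.06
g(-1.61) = 1.32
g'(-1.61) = 3.78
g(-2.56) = -1.37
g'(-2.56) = 1.88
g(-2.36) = -0.95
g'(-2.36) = 2.28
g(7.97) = 129.31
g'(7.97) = 22.94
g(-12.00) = 70.00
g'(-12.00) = -17.00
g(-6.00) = 4.00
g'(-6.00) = -5.00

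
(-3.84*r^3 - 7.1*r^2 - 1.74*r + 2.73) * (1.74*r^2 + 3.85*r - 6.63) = -6.6816*r^5 - 27.138*r^4 - 4.9034*r^3 + 45.1242*r^2 + 22.0467*r - 18.0999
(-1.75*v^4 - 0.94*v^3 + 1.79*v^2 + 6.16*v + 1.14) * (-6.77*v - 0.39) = 11.8475*v^5 + 7.0463*v^4 - 11.7517*v^3 - 42.4013*v^2 - 10.1202*v - 0.4446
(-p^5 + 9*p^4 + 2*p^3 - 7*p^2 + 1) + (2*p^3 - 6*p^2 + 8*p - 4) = -p^5 + 9*p^4 + 4*p^3 - 13*p^2 + 8*p - 3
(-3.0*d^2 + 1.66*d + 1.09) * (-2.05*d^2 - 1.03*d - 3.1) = 6.15*d^4 - 0.313*d^3 + 5.3557*d^2 - 6.2687*d - 3.379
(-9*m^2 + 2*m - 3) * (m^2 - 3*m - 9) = -9*m^4 + 29*m^3 + 72*m^2 - 9*m + 27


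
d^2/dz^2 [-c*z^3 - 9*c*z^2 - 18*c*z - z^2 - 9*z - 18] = -6*c*z - 18*c - 2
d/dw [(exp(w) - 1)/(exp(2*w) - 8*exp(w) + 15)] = (2*(1 - exp(w))*(exp(w) - 4) + exp(2*w) - 8*exp(w) + 15)*exp(w)/(exp(2*w) - 8*exp(w) + 15)^2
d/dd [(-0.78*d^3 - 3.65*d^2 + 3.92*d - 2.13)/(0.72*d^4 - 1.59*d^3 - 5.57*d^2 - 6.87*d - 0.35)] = (0.5616*d^6 + 5.256*d^5 - 9.92610000000001*d^4 + 29.3172*d^3 + 37.5688*d^2 - 21.1732*d - 16.0051)/(0.5184*d^8 - 2.2896*d^7 - 5.4927*d^6 + 7.8198*d^5 + 52.3675*d^4 + 77.6448*d^3 + 51.0959*d^2 + 4.809*d + 0.1225)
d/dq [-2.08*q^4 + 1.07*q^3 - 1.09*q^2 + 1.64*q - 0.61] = -8.32*q^3 + 3.21*q^2 - 2.18*q + 1.64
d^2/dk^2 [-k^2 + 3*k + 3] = -2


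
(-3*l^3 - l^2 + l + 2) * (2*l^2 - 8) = -6*l^5 - 2*l^4 + 26*l^3 + 12*l^2 - 8*l - 16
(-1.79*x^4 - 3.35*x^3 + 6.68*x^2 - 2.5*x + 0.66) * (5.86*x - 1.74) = -10.4894*x^5 - 16.5164*x^4 + 44.9738*x^3 - 26.2732*x^2 + 8.2176*x - 1.1484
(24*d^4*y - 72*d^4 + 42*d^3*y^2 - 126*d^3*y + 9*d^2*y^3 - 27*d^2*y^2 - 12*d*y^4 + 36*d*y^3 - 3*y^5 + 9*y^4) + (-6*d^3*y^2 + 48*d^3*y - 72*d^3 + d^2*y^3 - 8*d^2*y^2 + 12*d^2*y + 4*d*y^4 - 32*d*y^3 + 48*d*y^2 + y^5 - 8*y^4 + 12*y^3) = 24*d^4*y - 72*d^4 + 36*d^3*y^2 - 78*d^3*y - 72*d^3 + 10*d^2*y^3 - 35*d^2*y^2 + 12*d^2*y - 8*d*y^4 + 4*d*y^3 + 48*d*y^2 - 2*y^5 + y^4 + 12*y^3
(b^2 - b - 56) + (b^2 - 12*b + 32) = 2*b^2 - 13*b - 24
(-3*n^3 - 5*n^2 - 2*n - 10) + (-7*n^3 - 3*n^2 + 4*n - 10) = -10*n^3 - 8*n^2 + 2*n - 20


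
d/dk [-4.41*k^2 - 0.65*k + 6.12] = -8.82*k - 0.65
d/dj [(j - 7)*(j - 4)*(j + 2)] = 3*j^2 - 18*j + 6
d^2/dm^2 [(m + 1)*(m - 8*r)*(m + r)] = 6*m - 14*r + 2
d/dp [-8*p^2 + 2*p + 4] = 2 - 16*p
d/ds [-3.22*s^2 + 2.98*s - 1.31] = 2.98 - 6.44*s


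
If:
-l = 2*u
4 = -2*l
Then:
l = -2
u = 1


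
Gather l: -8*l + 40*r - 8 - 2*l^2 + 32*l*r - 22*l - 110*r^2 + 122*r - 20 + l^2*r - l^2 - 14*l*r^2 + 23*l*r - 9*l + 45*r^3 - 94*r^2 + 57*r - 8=l^2*(r - 3) + l*(-14*r^2 + 55*r - 39) + 45*r^3 - 204*r^2 + 219*r - 36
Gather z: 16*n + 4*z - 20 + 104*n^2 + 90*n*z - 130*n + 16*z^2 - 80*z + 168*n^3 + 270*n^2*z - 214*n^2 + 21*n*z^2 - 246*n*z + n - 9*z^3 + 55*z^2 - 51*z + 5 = 168*n^3 - 110*n^2 - 113*n - 9*z^3 + z^2*(21*n + 71) + z*(270*n^2 - 156*n - 127) - 15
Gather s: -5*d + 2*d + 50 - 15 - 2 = 33 - 3*d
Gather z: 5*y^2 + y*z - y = 5*y^2 + y*z - y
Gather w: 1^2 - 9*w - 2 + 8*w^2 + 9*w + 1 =8*w^2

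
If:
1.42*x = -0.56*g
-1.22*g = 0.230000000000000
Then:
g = -0.19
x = 0.07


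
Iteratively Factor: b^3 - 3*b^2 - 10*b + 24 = (b - 4)*(b^2 + b - 6) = (b - 4)*(b + 3)*(b - 2)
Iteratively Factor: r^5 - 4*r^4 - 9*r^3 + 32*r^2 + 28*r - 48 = (r + 2)*(r^4 - 6*r^3 + 3*r^2 + 26*r - 24) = (r + 2)^2*(r^3 - 8*r^2 + 19*r - 12) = (r - 4)*(r + 2)^2*(r^2 - 4*r + 3) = (r - 4)*(r - 1)*(r + 2)^2*(r - 3)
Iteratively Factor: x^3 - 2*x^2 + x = (x)*(x^2 - 2*x + 1) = x*(x - 1)*(x - 1)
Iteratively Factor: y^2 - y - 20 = (y - 5)*(y + 4)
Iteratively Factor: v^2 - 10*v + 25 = (v - 5)*(v - 5)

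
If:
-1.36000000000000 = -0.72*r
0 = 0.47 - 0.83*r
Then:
No Solution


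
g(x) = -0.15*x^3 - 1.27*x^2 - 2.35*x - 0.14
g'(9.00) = -61.66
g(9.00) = -233.51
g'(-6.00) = -3.31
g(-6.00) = 0.64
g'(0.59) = -4.01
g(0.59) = -2.00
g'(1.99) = -9.19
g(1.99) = -11.03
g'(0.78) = -4.60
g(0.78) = -2.82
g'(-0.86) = -0.50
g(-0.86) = 1.04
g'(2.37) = -10.90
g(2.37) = -14.84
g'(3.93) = -19.28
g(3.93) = -38.10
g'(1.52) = -7.25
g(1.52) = -7.17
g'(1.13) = -5.79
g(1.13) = -4.63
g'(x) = -0.45*x^2 - 2.54*x - 2.35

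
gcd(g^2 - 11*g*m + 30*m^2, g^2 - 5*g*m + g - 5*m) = g - 5*m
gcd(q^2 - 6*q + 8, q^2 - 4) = q - 2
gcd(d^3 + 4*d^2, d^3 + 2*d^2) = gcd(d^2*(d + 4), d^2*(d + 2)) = d^2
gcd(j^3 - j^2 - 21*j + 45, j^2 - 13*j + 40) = 1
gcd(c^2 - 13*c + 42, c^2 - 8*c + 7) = c - 7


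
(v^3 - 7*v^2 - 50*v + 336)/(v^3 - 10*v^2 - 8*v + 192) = (v + 7)/(v + 4)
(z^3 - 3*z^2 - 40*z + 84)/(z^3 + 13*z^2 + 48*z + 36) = (z^2 - 9*z + 14)/(z^2 + 7*z + 6)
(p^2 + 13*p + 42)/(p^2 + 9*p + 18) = (p + 7)/(p + 3)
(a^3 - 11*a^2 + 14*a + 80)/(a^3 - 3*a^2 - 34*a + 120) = (a^2 - 6*a - 16)/(a^2 + 2*a - 24)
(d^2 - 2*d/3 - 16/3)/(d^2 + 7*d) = (3*d^2 - 2*d - 16)/(3*d*(d + 7))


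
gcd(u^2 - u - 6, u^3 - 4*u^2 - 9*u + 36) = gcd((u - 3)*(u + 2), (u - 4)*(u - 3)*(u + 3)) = u - 3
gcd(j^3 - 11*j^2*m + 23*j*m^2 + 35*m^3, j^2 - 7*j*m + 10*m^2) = j - 5*m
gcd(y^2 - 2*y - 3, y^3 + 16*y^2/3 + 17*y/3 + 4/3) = y + 1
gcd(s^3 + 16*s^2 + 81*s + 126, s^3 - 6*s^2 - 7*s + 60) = s + 3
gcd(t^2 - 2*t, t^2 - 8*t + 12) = t - 2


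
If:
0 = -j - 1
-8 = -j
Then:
No Solution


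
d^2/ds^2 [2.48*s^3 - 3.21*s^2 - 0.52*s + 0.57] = 14.88*s - 6.42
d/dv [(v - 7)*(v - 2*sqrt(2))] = 2*v - 7 - 2*sqrt(2)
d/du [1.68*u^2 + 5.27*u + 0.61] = 3.36*u + 5.27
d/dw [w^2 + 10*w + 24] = 2*w + 10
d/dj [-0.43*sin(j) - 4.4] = -0.43*cos(j)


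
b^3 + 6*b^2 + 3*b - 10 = (b - 1)*(b + 2)*(b + 5)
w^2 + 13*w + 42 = (w + 6)*(w + 7)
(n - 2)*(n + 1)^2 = n^3 - 3*n - 2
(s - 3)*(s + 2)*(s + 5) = s^3 + 4*s^2 - 11*s - 30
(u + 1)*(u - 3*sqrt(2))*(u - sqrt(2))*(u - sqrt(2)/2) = u^4 - 9*sqrt(2)*u^3/2 + u^3 - 9*sqrt(2)*u^2/2 + 10*u^2 - 3*sqrt(2)*u + 10*u - 3*sqrt(2)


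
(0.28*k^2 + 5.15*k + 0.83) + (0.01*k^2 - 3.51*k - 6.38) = 0.29*k^2 + 1.64*k - 5.55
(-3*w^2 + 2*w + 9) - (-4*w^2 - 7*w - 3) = w^2 + 9*w + 12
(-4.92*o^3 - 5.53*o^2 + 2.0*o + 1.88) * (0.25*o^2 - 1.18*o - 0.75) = -1.23*o^5 + 4.4231*o^4 + 10.7154*o^3 + 2.2575*o^2 - 3.7184*o - 1.41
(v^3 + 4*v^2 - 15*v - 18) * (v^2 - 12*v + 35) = v^5 - 8*v^4 - 28*v^3 + 302*v^2 - 309*v - 630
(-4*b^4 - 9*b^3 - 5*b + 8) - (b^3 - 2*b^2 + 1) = -4*b^4 - 10*b^3 + 2*b^2 - 5*b + 7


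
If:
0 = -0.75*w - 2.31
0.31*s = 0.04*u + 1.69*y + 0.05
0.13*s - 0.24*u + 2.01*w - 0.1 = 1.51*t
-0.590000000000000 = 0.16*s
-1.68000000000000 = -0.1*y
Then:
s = -3.69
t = 113.07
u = -739.63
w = -3.08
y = 16.80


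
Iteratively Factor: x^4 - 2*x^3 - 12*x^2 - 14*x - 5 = (x - 5)*(x^3 + 3*x^2 + 3*x + 1) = (x - 5)*(x + 1)*(x^2 + 2*x + 1) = (x - 5)*(x + 1)^2*(x + 1)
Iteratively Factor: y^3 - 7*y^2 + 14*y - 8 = (y - 4)*(y^2 - 3*y + 2) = (y - 4)*(y - 2)*(y - 1)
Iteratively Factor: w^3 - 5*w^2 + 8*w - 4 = (w - 2)*(w^2 - 3*w + 2) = (w - 2)*(w - 1)*(w - 2)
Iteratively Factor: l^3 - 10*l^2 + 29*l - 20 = (l - 5)*(l^2 - 5*l + 4) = (l - 5)*(l - 1)*(l - 4)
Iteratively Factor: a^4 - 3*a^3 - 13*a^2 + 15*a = (a - 1)*(a^3 - 2*a^2 - 15*a) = (a - 1)*(a + 3)*(a^2 - 5*a) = (a - 5)*(a - 1)*(a + 3)*(a)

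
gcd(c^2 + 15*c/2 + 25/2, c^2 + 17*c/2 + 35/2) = c + 5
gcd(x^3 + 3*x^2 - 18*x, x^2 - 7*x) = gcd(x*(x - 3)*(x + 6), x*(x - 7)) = x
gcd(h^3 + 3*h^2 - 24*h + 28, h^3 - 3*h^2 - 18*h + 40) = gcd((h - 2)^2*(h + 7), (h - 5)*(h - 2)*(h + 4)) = h - 2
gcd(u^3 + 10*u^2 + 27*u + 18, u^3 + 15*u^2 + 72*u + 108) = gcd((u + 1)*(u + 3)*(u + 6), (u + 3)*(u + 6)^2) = u^2 + 9*u + 18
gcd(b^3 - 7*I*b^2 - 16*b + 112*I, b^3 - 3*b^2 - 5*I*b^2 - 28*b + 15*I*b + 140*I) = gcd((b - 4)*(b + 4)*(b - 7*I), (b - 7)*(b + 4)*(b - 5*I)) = b + 4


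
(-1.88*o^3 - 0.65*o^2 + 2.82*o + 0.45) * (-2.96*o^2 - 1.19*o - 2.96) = 5.5648*o^5 + 4.1612*o^4 - 2.0089*o^3 - 2.7638*o^2 - 8.8827*o - 1.332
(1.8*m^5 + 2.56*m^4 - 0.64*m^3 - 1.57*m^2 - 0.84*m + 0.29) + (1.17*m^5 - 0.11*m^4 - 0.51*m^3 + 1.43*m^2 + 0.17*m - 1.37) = 2.97*m^5 + 2.45*m^4 - 1.15*m^3 - 0.14*m^2 - 0.67*m - 1.08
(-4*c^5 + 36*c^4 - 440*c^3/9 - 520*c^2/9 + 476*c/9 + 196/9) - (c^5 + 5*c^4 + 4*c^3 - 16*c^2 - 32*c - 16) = -5*c^5 + 31*c^4 - 476*c^3/9 - 376*c^2/9 + 764*c/9 + 340/9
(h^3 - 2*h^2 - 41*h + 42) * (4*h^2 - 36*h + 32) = 4*h^5 - 44*h^4 - 60*h^3 + 1580*h^2 - 2824*h + 1344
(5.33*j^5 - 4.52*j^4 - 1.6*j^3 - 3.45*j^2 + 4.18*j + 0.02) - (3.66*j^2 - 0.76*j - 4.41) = 5.33*j^5 - 4.52*j^4 - 1.6*j^3 - 7.11*j^2 + 4.94*j + 4.43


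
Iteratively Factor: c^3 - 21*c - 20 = (c + 4)*(c^2 - 4*c - 5) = (c - 5)*(c + 4)*(c + 1)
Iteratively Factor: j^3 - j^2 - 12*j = (j + 3)*(j^2 - 4*j) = j*(j + 3)*(j - 4)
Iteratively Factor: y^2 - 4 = (y + 2)*(y - 2)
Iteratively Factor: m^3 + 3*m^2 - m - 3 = (m + 3)*(m^2 - 1) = (m + 1)*(m + 3)*(m - 1)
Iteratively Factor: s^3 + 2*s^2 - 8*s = (s + 4)*(s^2 - 2*s) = (s - 2)*(s + 4)*(s)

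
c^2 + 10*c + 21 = (c + 3)*(c + 7)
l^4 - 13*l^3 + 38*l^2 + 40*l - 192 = (l - 8)*(l - 4)*(l - 3)*(l + 2)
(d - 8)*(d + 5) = d^2 - 3*d - 40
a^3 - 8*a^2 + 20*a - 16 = (a - 4)*(a - 2)^2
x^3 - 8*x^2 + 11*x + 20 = (x - 5)*(x - 4)*(x + 1)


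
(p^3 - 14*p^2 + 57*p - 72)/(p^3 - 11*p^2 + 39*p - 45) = (p - 8)/(p - 5)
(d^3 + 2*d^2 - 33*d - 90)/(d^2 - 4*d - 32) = (-d^3 - 2*d^2 + 33*d + 90)/(-d^2 + 4*d + 32)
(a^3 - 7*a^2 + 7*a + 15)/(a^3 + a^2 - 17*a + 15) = (a^2 - 4*a - 5)/(a^2 + 4*a - 5)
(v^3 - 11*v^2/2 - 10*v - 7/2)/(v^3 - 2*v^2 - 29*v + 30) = (2*v^3 - 11*v^2 - 20*v - 7)/(2*(v^3 - 2*v^2 - 29*v + 30))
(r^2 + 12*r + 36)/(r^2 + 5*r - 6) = (r + 6)/(r - 1)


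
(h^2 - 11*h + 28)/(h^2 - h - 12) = (h - 7)/(h + 3)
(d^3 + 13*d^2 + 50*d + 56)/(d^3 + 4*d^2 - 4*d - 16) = (d + 7)/(d - 2)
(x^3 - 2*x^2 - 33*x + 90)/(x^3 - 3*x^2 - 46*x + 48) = (x^2 - 8*x + 15)/(x^2 - 9*x + 8)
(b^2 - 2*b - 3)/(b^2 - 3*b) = (b + 1)/b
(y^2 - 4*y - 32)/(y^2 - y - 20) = (y - 8)/(y - 5)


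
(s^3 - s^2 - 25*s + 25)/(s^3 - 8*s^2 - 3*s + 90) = (s^2 + 4*s - 5)/(s^2 - 3*s - 18)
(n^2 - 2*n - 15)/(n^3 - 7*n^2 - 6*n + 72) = (n - 5)/(n^2 - 10*n + 24)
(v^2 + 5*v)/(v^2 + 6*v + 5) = v/(v + 1)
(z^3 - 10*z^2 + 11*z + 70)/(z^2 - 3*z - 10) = z - 7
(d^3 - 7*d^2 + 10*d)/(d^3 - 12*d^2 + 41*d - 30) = d*(d - 2)/(d^2 - 7*d + 6)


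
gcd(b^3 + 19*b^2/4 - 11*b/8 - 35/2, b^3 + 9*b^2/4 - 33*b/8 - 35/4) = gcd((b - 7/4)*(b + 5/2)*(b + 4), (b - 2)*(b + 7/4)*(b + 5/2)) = b + 5/2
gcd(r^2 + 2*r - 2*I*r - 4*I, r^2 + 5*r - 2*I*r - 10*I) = r - 2*I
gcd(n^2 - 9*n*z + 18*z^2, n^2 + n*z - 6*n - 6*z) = 1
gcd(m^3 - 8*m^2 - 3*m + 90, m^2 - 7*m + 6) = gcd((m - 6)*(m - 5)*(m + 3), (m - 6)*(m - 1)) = m - 6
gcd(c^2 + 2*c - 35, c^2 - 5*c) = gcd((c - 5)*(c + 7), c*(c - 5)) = c - 5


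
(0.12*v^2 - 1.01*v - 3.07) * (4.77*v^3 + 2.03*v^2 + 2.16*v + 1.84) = 0.5724*v^5 - 4.5741*v^4 - 16.435*v^3 - 8.1929*v^2 - 8.4896*v - 5.6488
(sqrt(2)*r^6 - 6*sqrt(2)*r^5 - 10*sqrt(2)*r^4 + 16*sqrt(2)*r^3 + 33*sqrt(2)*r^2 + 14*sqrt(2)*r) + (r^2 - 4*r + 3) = sqrt(2)*r^6 - 6*sqrt(2)*r^5 - 10*sqrt(2)*r^4 + 16*sqrt(2)*r^3 + r^2 + 33*sqrt(2)*r^2 - 4*r + 14*sqrt(2)*r + 3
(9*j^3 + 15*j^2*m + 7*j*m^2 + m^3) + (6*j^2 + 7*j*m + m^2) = 9*j^3 + 15*j^2*m + 6*j^2 + 7*j*m^2 + 7*j*m + m^3 + m^2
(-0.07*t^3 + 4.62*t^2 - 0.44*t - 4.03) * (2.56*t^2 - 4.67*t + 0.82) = -0.1792*t^5 + 12.1541*t^4 - 22.7592*t^3 - 4.4736*t^2 + 18.4593*t - 3.3046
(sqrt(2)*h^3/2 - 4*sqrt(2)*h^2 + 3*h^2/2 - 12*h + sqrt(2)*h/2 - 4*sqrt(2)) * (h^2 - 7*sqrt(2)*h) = sqrt(2)*h^5/2 - 4*sqrt(2)*h^4 - 11*h^4/2 - 10*sqrt(2)*h^3 + 44*h^3 - 7*h^2 + 80*sqrt(2)*h^2 + 56*h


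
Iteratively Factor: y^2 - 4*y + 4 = (y - 2)*(y - 2)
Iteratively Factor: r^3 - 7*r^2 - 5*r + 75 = (r - 5)*(r^2 - 2*r - 15) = (r - 5)*(r + 3)*(r - 5)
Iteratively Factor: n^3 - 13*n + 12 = (n + 4)*(n^2 - 4*n + 3) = (n - 1)*(n + 4)*(n - 3)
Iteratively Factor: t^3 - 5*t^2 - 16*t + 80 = (t - 5)*(t^2 - 16) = (t - 5)*(t - 4)*(t + 4)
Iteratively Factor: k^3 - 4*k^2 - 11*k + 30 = (k + 3)*(k^2 - 7*k + 10) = (k - 5)*(k + 3)*(k - 2)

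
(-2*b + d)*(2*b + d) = -4*b^2 + d^2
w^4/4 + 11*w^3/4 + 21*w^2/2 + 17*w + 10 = (w/2 + 1)^2*(w + 2)*(w + 5)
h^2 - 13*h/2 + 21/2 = (h - 7/2)*(h - 3)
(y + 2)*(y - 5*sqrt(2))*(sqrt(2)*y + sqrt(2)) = sqrt(2)*y^3 - 10*y^2 + 3*sqrt(2)*y^2 - 30*y + 2*sqrt(2)*y - 20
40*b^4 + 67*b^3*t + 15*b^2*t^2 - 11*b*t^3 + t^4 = (-8*b + t)*(-5*b + t)*(b + t)^2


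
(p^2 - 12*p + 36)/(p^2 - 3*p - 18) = (p - 6)/(p + 3)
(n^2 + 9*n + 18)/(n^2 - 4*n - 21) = (n + 6)/(n - 7)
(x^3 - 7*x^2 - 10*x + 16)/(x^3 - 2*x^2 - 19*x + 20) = (x^2 - 6*x - 16)/(x^2 - x - 20)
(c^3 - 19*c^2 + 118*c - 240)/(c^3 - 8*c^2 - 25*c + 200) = (c - 6)/(c + 5)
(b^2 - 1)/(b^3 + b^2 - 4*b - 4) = (b - 1)/(b^2 - 4)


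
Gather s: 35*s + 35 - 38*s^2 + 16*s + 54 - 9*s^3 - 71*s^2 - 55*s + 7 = -9*s^3 - 109*s^2 - 4*s + 96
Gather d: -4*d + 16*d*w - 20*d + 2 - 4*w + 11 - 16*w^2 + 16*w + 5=d*(16*w - 24) - 16*w^2 + 12*w + 18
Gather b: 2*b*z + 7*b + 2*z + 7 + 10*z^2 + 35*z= b*(2*z + 7) + 10*z^2 + 37*z + 7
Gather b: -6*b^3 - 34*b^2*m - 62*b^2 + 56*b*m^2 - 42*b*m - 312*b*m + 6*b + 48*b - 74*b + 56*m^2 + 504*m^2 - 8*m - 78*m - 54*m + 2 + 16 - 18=-6*b^3 + b^2*(-34*m - 62) + b*(56*m^2 - 354*m - 20) + 560*m^2 - 140*m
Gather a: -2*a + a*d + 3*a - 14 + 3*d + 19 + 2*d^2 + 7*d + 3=a*(d + 1) + 2*d^2 + 10*d + 8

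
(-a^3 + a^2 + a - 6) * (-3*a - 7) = 3*a^4 + 4*a^3 - 10*a^2 + 11*a + 42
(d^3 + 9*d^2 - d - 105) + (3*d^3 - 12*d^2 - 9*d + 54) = 4*d^3 - 3*d^2 - 10*d - 51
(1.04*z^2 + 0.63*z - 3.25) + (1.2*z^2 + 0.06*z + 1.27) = 2.24*z^2 + 0.69*z - 1.98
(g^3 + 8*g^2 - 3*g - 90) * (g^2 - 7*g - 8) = g^5 + g^4 - 67*g^3 - 133*g^2 + 654*g + 720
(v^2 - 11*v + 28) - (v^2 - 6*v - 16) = 44 - 5*v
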